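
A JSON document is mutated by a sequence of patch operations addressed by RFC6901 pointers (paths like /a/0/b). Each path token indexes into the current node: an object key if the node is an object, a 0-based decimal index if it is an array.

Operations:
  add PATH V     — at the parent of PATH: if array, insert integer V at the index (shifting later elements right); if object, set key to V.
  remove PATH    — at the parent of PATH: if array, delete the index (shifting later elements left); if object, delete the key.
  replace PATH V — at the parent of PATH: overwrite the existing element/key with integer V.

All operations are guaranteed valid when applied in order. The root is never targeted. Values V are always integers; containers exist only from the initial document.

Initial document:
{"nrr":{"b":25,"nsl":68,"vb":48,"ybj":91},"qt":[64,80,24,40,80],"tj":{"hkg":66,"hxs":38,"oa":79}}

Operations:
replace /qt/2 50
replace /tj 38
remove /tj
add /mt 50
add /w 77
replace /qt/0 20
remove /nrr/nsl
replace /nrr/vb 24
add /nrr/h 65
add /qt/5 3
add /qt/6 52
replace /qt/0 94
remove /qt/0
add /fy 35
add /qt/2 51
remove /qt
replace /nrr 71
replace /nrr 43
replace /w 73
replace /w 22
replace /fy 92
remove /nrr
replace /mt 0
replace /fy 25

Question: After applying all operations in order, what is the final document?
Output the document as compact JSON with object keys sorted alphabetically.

Answer: {"fy":25,"mt":0,"w":22}

Derivation:
After op 1 (replace /qt/2 50): {"nrr":{"b":25,"nsl":68,"vb":48,"ybj":91},"qt":[64,80,50,40,80],"tj":{"hkg":66,"hxs":38,"oa":79}}
After op 2 (replace /tj 38): {"nrr":{"b":25,"nsl":68,"vb":48,"ybj":91},"qt":[64,80,50,40,80],"tj":38}
After op 3 (remove /tj): {"nrr":{"b":25,"nsl":68,"vb":48,"ybj":91},"qt":[64,80,50,40,80]}
After op 4 (add /mt 50): {"mt":50,"nrr":{"b":25,"nsl":68,"vb":48,"ybj":91},"qt":[64,80,50,40,80]}
After op 5 (add /w 77): {"mt":50,"nrr":{"b":25,"nsl":68,"vb":48,"ybj":91},"qt":[64,80,50,40,80],"w":77}
After op 6 (replace /qt/0 20): {"mt":50,"nrr":{"b":25,"nsl":68,"vb":48,"ybj":91},"qt":[20,80,50,40,80],"w":77}
After op 7 (remove /nrr/nsl): {"mt":50,"nrr":{"b":25,"vb":48,"ybj":91},"qt":[20,80,50,40,80],"w":77}
After op 8 (replace /nrr/vb 24): {"mt":50,"nrr":{"b":25,"vb":24,"ybj":91},"qt":[20,80,50,40,80],"w":77}
After op 9 (add /nrr/h 65): {"mt":50,"nrr":{"b":25,"h":65,"vb":24,"ybj":91},"qt":[20,80,50,40,80],"w":77}
After op 10 (add /qt/5 3): {"mt":50,"nrr":{"b":25,"h":65,"vb":24,"ybj":91},"qt":[20,80,50,40,80,3],"w":77}
After op 11 (add /qt/6 52): {"mt":50,"nrr":{"b":25,"h":65,"vb":24,"ybj":91},"qt":[20,80,50,40,80,3,52],"w":77}
After op 12 (replace /qt/0 94): {"mt":50,"nrr":{"b":25,"h":65,"vb":24,"ybj":91},"qt":[94,80,50,40,80,3,52],"w":77}
After op 13 (remove /qt/0): {"mt":50,"nrr":{"b":25,"h":65,"vb":24,"ybj":91},"qt":[80,50,40,80,3,52],"w":77}
After op 14 (add /fy 35): {"fy":35,"mt":50,"nrr":{"b":25,"h":65,"vb":24,"ybj":91},"qt":[80,50,40,80,3,52],"w":77}
After op 15 (add /qt/2 51): {"fy":35,"mt":50,"nrr":{"b":25,"h":65,"vb":24,"ybj":91},"qt":[80,50,51,40,80,3,52],"w":77}
After op 16 (remove /qt): {"fy":35,"mt":50,"nrr":{"b":25,"h":65,"vb":24,"ybj":91},"w":77}
After op 17 (replace /nrr 71): {"fy":35,"mt":50,"nrr":71,"w":77}
After op 18 (replace /nrr 43): {"fy":35,"mt":50,"nrr":43,"w":77}
After op 19 (replace /w 73): {"fy":35,"mt":50,"nrr":43,"w":73}
After op 20 (replace /w 22): {"fy":35,"mt":50,"nrr":43,"w":22}
After op 21 (replace /fy 92): {"fy":92,"mt":50,"nrr":43,"w":22}
After op 22 (remove /nrr): {"fy":92,"mt":50,"w":22}
After op 23 (replace /mt 0): {"fy":92,"mt":0,"w":22}
After op 24 (replace /fy 25): {"fy":25,"mt":0,"w":22}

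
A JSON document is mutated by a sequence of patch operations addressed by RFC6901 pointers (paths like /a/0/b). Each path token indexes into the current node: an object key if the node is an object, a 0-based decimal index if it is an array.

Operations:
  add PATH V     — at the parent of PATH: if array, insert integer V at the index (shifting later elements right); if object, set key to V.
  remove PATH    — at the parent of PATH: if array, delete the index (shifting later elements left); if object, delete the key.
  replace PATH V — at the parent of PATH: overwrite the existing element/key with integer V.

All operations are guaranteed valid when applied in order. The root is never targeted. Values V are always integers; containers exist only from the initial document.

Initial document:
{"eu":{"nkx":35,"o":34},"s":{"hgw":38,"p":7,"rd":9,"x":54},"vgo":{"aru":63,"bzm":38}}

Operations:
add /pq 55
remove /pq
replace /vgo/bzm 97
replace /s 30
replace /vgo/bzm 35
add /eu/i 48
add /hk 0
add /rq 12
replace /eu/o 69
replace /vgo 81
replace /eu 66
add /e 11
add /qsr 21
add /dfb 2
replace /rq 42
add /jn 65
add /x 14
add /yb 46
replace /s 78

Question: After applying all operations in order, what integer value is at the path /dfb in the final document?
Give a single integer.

After op 1 (add /pq 55): {"eu":{"nkx":35,"o":34},"pq":55,"s":{"hgw":38,"p":7,"rd":9,"x":54},"vgo":{"aru":63,"bzm":38}}
After op 2 (remove /pq): {"eu":{"nkx":35,"o":34},"s":{"hgw":38,"p":7,"rd":9,"x":54},"vgo":{"aru":63,"bzm":38}}
After op 3 (replace /vgo/bzm 97): {"eu":{"nkx":35,"o":34},"s":{"hgw":38,"p":7,"rd":9,"x":54},"vgo":{"aru":63,"bzm":97}}
After op 4 (replace /s 30): {"eu":{"nkx":35,"o":34},"s":30,"vgo":{"aru":63,"bzm":97}}
After op 5 (replace /vgo/bzm 35): {"eu":{"nkx":35,"o":34},"s":30,"vgo":{"aru":63,"bzm":35}}
After op 6 (add /eu/i 48): {"eu":{"i":48,"nkx":35,"o":34},"s":30,"vgo":{"aru":63,"bzm":35}}
After op 7 (add /hk 0): {"eu":{"i":48,"nkx":35,"o":34},"hk":0,"s":30,"vgo":{"aru":63,"bzm":35}}
After op 8 (add /rq 12): {"eu":{"i":48,"nkx":35,"o":34},"hk":0,"rq":12,"s":30,"vgo":{"aru":63,"bzm":35}}
After op 9 (replace /eu/o 69): {"eu":{"i":48,"nkx":35,"o":69},"hk":0,"rq":12,"s":30,"vgo":{"aru":63,"bzm":35}}
After op 10 (replace /vgo 81): {"eu":{"i":48,"nkx":35,"o":69},"hk":0,"rq":12,"s":30,"vgo":81}
After op 11 (replace /eu 66): {"eu":66,"hk":0,"rq":12,"s":30,"vgo":81}
After op 12 (add /e 11): {"e":11,"eu":66,"hk":0,"rq":12,"s":30,"vgo":81}
After op 13 (add /qsr 21): {"e":11,"eu":66,"hk":0,"qsr":21,"rq":12,"s":30,"vgo":81}
After op 14 (add /dfb 2): {"dfb":2,"e":11,"eu":66,"hk":0,"qsr":21,"rq":12,"s":30,"vgo":81}
After op 15 (replace /rq 42): {"dfb":2,"e":11,"eu":66,"hk":0,"qsr":21,"rq":42,"s":30,"vgo":81}
After op 16 (add /jn 65): {"dfb":2,"e":11,"eu":66,"hk":0,"jn":65,"qsr":21,"rq":42,"s":30,"vgo":81}
After op 17 (add /x 14): {"dfb":2,"e":11,"eu":66,"hk":0,"jn":65,"qsr":21,"rq":42,"s":30,"vgo":81,"x":14}
After op 18 (add /yb 46): {"dfb":2,"e":11,"eu":66,"hk":0,"jn":65,"qsr":21,"rq":42,"s":30,"vgo":81,"x":14,"yb":46}
After op 19 (replace /s 78): {"dfb":2,"e":11,"eu":66,"hk":0,"jn":65,"qsr":21,"rq":42,"s":78,"vgo":81,"x":14,"yb":46}
Value at /dfb: 2

Answer: 2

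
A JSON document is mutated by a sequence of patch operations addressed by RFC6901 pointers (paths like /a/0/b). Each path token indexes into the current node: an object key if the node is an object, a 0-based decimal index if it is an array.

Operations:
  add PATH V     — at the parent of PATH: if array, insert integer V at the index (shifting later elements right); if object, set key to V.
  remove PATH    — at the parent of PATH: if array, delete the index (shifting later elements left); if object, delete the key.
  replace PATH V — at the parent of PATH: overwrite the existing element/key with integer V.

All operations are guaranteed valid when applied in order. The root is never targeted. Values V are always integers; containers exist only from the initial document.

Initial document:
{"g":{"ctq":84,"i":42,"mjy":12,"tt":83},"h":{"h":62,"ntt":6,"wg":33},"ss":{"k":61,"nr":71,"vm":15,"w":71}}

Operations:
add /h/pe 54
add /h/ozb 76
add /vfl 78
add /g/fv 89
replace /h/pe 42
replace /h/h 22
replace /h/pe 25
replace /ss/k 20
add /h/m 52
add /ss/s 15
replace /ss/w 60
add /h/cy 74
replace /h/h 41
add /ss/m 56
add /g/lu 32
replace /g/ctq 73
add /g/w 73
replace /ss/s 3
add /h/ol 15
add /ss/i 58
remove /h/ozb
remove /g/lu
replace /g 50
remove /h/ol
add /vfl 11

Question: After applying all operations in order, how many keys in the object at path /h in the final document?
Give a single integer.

After op 1 (add /h/pe 54): {"g":{"ctq":84,"i":42,"mjy":12,"tt":83},"h":{"h":62,"ntt":6,"pe":54,"wg":33},"ss":{"k":61,"nr":71,"vm":15,"w":71}}
After op 2 (add /h/ozb 76): {"g":{"ctq":84,"i":42,"mjy":12,"tt":83},"h":{"h":62,"ntt":6,"ozb":76,"pe":54,"wg":33},"ss":{"k":61,"nr":71,"vm":15,"w":71}}
After op 3 (add /vfl 78): {"g":{"ctq":84,"i":42,"mjy":12,"tt":83},"h":{"h":62,"ntt":6,"ozb":76,"pe":54,"wg":33},"ss":{"k":61,"nr":71,"vm":15,"w":71},"vfl":78}
After op 4 (add /g/fv 89): {"g":{"ctq":84,"fv":89,"i":42,"mjy":12,"tt":83},"h":{"h":62,"ntt":6,"ozb":76,"pe":54,"wg":33},"ss":{"k":61,"nr":71,"vm":15,"w":71},"vfl":78}
After op 5 (replace /h/pe 42): {"g":{"ctq":84,"fv":89,"i":42,"mjy":12,"tt":83},"h":{"h":62,"ntt":6,"ozb":76,"pe":42,"wg":33},"ss":{"k":61,"nr":71,"vm":15,"w":71},"vfl":78}
After op 6 (replace /h/h 22): {"g":{"ctq":84,"fv":89,"i":42,"mjy":12,"tt":83},"h":{"h":22,"ntt":6,"ozb":76,"pe":42,"wg":33},"ss":{"k":61,"nr":71,"vm":15,"w":71},"vfl":78}
After op 7 (replace /h/pe 25): {"g":{"ctq":84,"fv":89,"i":42,"mjy":12,"tt":83},"h":{"h":22,"ntt":6,"ozb":76,"pe":25,"wg":33},"ss":{"k":61,"nr":71,"vm":15,"w":71},"vfl":78}
After op 8 (replace /ss/k 20): {"g":{"ctq":84,"fv":89,"i":42,"mjy":12,"tt":83},"h":{"h":22,"ntt":6,"ozb":76,"pe":25,"wg":33},"ss":{"k":20,"nr":71,"vm":15,"w":71},"vfl":78}
After op 9 (add /h/m 52): {"g":{"ctq":84,"fv":89,"i":42,"mjy":12,"tt":83},"h":{"h":22,"m":52,"ntt":6,"ozb":76,"pe":25,"wg":33},"ss":{"k":20,"nr":71,"vm":15,"w":71},"vfl":78}
After op 10 (add /ss/s 15): {"g":{"ctq":84,"fv":89,"i":42,"mjy":12,"tt":83},"h":{"h":22,"m":52,"ntt":6,"ozb":76,"pe":25,"wg":33},"ss":{"k":20,"nr":71,"s":15,"vm":15,"w":71},"vfl":78}
After op 11 (replace /ss/w 60): {"g":{"ctq":84,"fv":89,"i":42,"mjy":12,"tt":83},"h":{"h":22,"m":52,"ntt":6,"ozb":76,"pe":25,"wg":33},"ss":{"k":20,"nr":71,"s":15,"vm":15,"w":60},"vfl":78}
After op 12 (add /h/cy 74): {"g":{"ctq":84,"fv":89,"i":42,"mjy":12,"tt":83},"h":{"cy":74,"h":22,"m":52,"ntt":6,"ozb":76,"pe":25,"wg":33},"ss":{"k":20,"nr":71,"s":15,"vm":15,"w":60},"vfl":78}
After op 13 (replace /h/h 41): {"g":{"ctq":84,"fv":89,"i":42,"mjy":12,"tt":83},"h":{"cy":74,"h":41,"m":52,"ntt":6,"ozb":76,"pe":25,"wg":33},"ss":{"k":20,"nr":71,"s":15,"vm":15,"w":60},"vfl":78}
After op 14 (add /ss/m 56): {"g":{"ctq":84,"fv":89,"i":42,"mjy":12,"tt":83},"h":{"cy":74,"h":41,"m":52,"ntt":6,"ozb":76,"pe":25,"wg":33},"ss":{"k":20,"m":56,"nr":71,"s":15,"vm":15,"w":60},"vfl":78}
After op 15 (add /g/lu 32): {"g":{"ctq":84,"fv":89,"i":42,"lu":32,"mjy":12,"tt":83},"h":{"cy":74,"h":41,"m":52,"ntt":6,"ozb":76,"pe":25,"wg":33},"ss":{"k":20,"m":56,"nr":71,"s":15,"vm":15,"w":60},"vfl":78}
After op 16 (replace /g/ctq 73): {"g":{"ctq":73,"fv":89,"i":42,"lu":32,"mjy":12,"tt":83},"h":{"cy":74,"h":41,"m":52,"ntt":6,"ozb":76,"pe":25,"wg":33},"ss":{"k":20,"m":56,"nr":71,"s":15,"vm":15,"w":60},"vfl":78}
After op 17 (add /g/w 73): {"g":{"ctq":73,"fv":89,"i":42,"lu":32,"mjy":12,"tt":83,"w":73},"h":{"cy":74,"h":41,"m":52,"ntt":6,"ozb":76,"pe":25,"wg":33},"ss":{"k":20,"m":56,"nr":71,"s":15,"vm":15,"w":60},"vfl":78}
After op 18 (replace /ss/s 3): {"g":{"ctq":73,"fv":89,"i":42,"lu":32,"mjy":12,"tt":83,"w":73},"h":{"cy":74,"h":41,"m":52,"ntt":6,"ozb":76,"pe":25,"wg":33},"ss":{"k":20,"m":56,"nr":71,"s":3,"vm":15,"w":60},"vfl":78}
After op 19 (add /h/ol 15): {"g":{"ctq":73,"fv":89,"i":42,"lu":32,"mjy":12,"tt":83,"w":73},"h":{"cy":74,"h":41,"m":52,"ntt":6,"ol":15,"ozb":76,"pe":25,"wg":33},"ss":{"k":20,"m":56,"nr":71,"s":3,"vm":15,"w":60},"vfl":78}
After op 20 (add /ss/i 58): {"g":{"ctq":73,"fv":89,"i":42,"lu":32,"mjy":12,"tt":83,"w":73},"h":{"cy":74,"h":41,"m":52,"ntt":6,"ol":15,"ozb":76,"pe":25,"wg":33},"ss":{"i":58,"k":20,"m":56,"nr":71,"s":3,"vm":15,"w":60},"vfl":78}
After op 21 (remove /h/ozb): {"g":{"ctq":73,"fv":89,"i":42,"lu":32,"mjy":12,"tt":83,"w":73},"h":{"cy":74,"h":41,"m":52,"ntt":6,"ol":15,"pe":25,"wg":33},"ss":{"i":58,"k":20,"m":56,"nr":71,"s":3,"vm":15,"w":60},"vfl":78}
After op 22 (remove /g/lu): {"g":{"ctq":73,"fv":89,"i":42,"mjy":12,"tt":83,"w":73},"h":{"cy":74,"h":41,"m":52,"ntt":6,"ol":15,"pe":25,"wg":33},"ss":{"i":58,"k":20,"m":56,"nr":71,"s":3,"vm":15,"w":60},"vfl":78}
After op 23 (replace /g 50): {"g":50,"h":{"cy":74,"h":41,"m":52,"ntt":6,"ol":15,"pe":25,"wg":33},"ss":{"i":58,"k":20,"m":56,"nr":71,"s":3,"vm":15,"w":60},"vfl":78}
After op 24 (remove /h/ol): {"g":50,"h":{"cy":74,"h":41,"m":52,"ntt":6,"pe":25,"wg":33},"ss":{"i":58,"k":20,"m":56,"nr":71,"s":3,"vm":15,"w":60},"vfl":78}
After op 25 (add /vfl 11): {"g":50,"h":{"cy":74,"h":41,"m":52,"ntt":6,"pe":25,"wg":33},"ss":{"i":58,"k":20,"m":56,"nr":71,"s":3,"vm":15,"w":60},"vfl":11}
Size at path /h: 6

Answer: 6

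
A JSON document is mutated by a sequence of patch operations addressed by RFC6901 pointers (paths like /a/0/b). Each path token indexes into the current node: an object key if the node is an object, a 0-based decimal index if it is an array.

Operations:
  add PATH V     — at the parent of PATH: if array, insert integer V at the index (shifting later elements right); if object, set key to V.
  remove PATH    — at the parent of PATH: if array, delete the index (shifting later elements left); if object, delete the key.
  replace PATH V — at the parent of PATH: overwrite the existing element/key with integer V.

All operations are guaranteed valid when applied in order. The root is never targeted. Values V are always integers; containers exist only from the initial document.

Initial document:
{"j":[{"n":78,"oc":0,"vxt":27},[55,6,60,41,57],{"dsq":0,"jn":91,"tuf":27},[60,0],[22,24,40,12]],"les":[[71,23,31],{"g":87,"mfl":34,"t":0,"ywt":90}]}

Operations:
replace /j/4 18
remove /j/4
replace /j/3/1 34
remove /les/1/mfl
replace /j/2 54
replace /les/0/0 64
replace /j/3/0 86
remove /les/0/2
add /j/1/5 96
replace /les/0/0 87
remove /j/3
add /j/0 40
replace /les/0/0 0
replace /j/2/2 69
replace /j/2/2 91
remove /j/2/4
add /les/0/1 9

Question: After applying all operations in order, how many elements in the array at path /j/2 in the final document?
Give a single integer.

After op 1 (replace /j/4 18): {"j":[{"n":78,"oc":0,"vxt":27},[55,6,60,41,57],{"dsq":0,"jn":91,"tuf":27},[60,0],18],"les":[[71,23,31],{"g":87,"mfl":34,"t":0,"ywt":90}]}
After op 2 (remove /j/4): {"j":[{"n":78,"oc":0,"vxt":27},[55,6,60,41,57],{"dsq":0,"jn":91,"tuf":27},[60,0]],"les":[[71,23,31],{"g":87,"mfl":34,"t":0,"ywt":90}]}
After op 3 (replace /j/3/1 34): {"j":[{"n":78,"oc":0,"vxt":27},[55,6,60,41,57],{"dsq":0,"jn":91,"tuf":27},[60,34]],"les":[[71,23,31],{"g":87,"mfl":34,"t":0,"ywt":90}]}
After op 4 (remove /les/1/mfl): {"j":[{"n":78,"oc":0,"vxt":27},[55,6,60,41,57],{"dsq":0,"jn":91,"tuf":27},[60,34]],"les":[[71,23,31],{"g":87,"t":0,"ywt":90}]}
After op 5 (replace /j/2 54): {"j":[{"n":78,"oc":0,"vxt":27},[55,6,60,41,57],54,[60,34]],"les":[[71,23,31],{"g":87,"t":0,"ywt":90}]}
After op 6 (replace /les/0/0 64): {"j":[{"n":78,"oc":0,"vxt":27},[55,6,60,41,57],54,[60,34]],"les":[[64,23,31],{"g":87,"t":0,"ywt":90}]}
After op 7 (replace /j/3/0 86): {"j":[{"n":78,"oc":0,"vxt":27},[55,6,60,41,57],54,[86,34]],"les":[[64,23,31],{"g":87,"t":0,"ywt":90}]}
After op 8 (remove /les/0/2): {"j":[{"n":78,"oc":0,"vxt":27},[55,6,60,41,57],54,[86,34]],"les":[[64,23],{"g":87,"t":0,"ywt":90}]}
After op 9 (add /j/1/5 96): {"j":[{"n":78,"oc":0,"vxt":27},[55,6,60,41,57,96],54,[86,34]],"les":[[64,23],{"g":87,"t":0,"ywt":90}]}
After op 10 (replace /les/0/0 87): {"j":[{"n":78,"oc":0,"vxt":27},[55,6,60,41,57,96],54,[86,34]],"les":[[87,23],{"g":87,"t":0,"ywt":90}]}
After op 11 (remove /j/3): {"j":[{"n":78,"oc":0,"vxt":27},[55,6,60,41,57,96],54],"les":[[87,23],{"g":87,"t":0,"ywt":90}]}
After op 12 (add /j/0 40): {"j":[40,{"n":78,"oc":0,"vxt":27},[55,6,60,41,57,96],54],"les":[[87,23],{"g":87,"t":0,"ywt":90}]}
After op 13 (replace /les/0/0 0): {"j":[40,{"n":78,"oc":0,"vxt":27},[55,6,60,41,57,96],54],"les":[[0,23],{"g":87,"t":0,"ywt":90}]}
After op 14 (replace /j/2/2 69): {"j":[40,{"n":78,"oc":0,"vxt":27},[55,6,69,41,57,96],54],"les":[[0,23],{"g":87,"t":0,"ywt":90}]}
After op 15 (replace /j/2/2 91): {"j":[40,{"n":78,"oc":0,"vxt":27},[55,6,91,41,57,96],54],"les":[[0,23],{"g":87,"t":0,"ywt":90}]}
After op 16 (remove /j/2/4): {"j":[40,{"n":78,"oc":0,"vxt":27},[55,6,91,41,96],54],"les":[[0,23],{"g":87,"t":0,"ywt":90}]}
After op 17 (add /les/0/1 9): {"j":[40,{"n":78,"oc":0,"vxt":27},[55,6,91,41,96],54],"les":[[0,9,23],{"g":87,"t":0,"ywt":90}]}
Size at path /j/2: 5

Answer: 5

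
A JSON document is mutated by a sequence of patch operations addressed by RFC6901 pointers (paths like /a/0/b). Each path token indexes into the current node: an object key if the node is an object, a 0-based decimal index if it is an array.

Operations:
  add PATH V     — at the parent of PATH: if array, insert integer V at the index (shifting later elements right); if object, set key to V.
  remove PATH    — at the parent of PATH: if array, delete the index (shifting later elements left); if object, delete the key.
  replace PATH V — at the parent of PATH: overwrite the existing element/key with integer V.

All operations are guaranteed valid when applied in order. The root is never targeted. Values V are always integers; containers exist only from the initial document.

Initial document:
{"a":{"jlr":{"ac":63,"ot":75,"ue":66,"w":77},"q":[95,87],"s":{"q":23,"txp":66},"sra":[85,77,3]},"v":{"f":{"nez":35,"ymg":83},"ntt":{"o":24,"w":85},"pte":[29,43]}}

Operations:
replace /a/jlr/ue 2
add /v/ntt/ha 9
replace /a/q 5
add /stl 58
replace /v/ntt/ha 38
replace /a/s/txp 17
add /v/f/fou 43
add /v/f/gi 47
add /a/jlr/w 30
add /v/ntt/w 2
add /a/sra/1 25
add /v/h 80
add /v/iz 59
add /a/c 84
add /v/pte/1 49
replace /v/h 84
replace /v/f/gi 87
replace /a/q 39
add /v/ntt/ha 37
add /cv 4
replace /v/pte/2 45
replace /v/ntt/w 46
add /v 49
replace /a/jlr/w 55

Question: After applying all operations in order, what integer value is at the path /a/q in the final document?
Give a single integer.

After op 1 (replace /a/jlr/ue 2): {"a":{"jlr":{"ac":63,"ot":75,"ue":2,"w":77},"q":[95,87],"s":{"q":23,"txp":66},"sra":[85,77,3]},"v":{"f":{"nez":35,"ymg":83},"ntt":{"o":24,"w":85},"pte":[29,43]}}
After op 2 (add /v/ntt/ha 9): {"a":{"jlr":{"ac":63,"ot":75,"ue":2,"w":77},"q":[95,87],"s":{"q":23,"txp":66},"sra":[85,77,3]},"v":{"f":{"nez":35,"ymg":83},"ntt":{"ha":9,"o":24,"w":85},"pte":[29,43]}}
After op 3 (replace /a/q 5): {"a":{"jlr":{"ac":63,"ot":75,"ue":2,"w":77},"q":5,"s":{"q":23,"txp":66},"sra":[85,77,3]},"v":{"f":{"nez":35,"ymg":83},"ntt":{"ha":9,"o":24,"w":85},"pte":[29,43]}}
After op 4 (add /stl 58): {"a":{"jlr":{"ac":63,"ot":75,"ue":2,"w":77},"q":5,"s":{"q":23,"txp":66},"sra":[85,77,3]},"stl":58,"v":{"f":{"nez":35,"ymg":83},"ntt":{"ha":9,"o":24,"w":85},"pte":[29,43]}}
After op 5 (replace /v/ntt/ha 38): {"a":{"jlr":{"ac":63,"ot":75,"ue":2,"w":77},"q":5,"s":{"q":23,"txp":66},"sra":[85,77,3]},"stl":58,"v":{"f":{"nez":35,"ymg":83},"ntt":{"ha":38,"o":24,"w":85},"pte":[29,43]}}
After op 6 (replace /a/s/txp 17): {"a":{"jlr":{"ac":63,"ot":75,"ue":2,"w":77},"q":5,"s":{"q":23,"txp":17},"sra":[85,77,3]},"stl":58,"v":{"f":{"nez":35,"ymg":83},"ntt":{"ha":38,"o":24,"w":85},"pte":[29,43]}}
After op 7 (add /v/f/fou 43): {"a":{"jlr":{"ac":63,"ot":75,"ue":2,"w":77},"q":5,"s":{"q":23,"txp":17},"sra":[85,77,3]},"stl":58,"v":{"f":{"fou":43,"nez":35,"ymg":83},"ntt":{"ha":38,"o":24,"w":85},"pte":[29,43]}}
After op 8 (add /v/f/gi 47): {"a":{"jlr":{"ac":63,"ot":75,"ue":2,"w":77},"q":5,"s":{"q":23,"txp":17},"sra":[85,77,3]},"stl":58,"v":{"f":{"fou":43,"gi":47,"nez":35,"ymg":83},"ntt":{"ha":38,"o":24,"w":85},"pte":[29,43]}}
After op 9 (add /a/jlr/w 30): {"a":{"jlr":{"ac":63,"ot":75,"ue":2,"w":30},"q":5,"s":{"q":23,"txp":17},"sra":[85,77,3]},"stl":58,"v":{"f":{"fou":43,"gi":47,"nez":35,"ymg":83},"ntt":{"ha":38,"o":24,"w":85},"pte":[29,43]}}
After op 10 (add /v/ntt/w 2): {"a":{"jlr":{"ac":63,"ot":75,"ue":2,"w":30},"q":5,"s":{"q":23,"txp":17},"sra":[85,77,3]},"stl":58,"v":{"f":{"fou":43,"gi":47,"nez":35,"ymg":83},"ntt":{"ha":38,"o":24,"w":2},"pte":[29,43]}}
After op 11 (add /a/sra/1 25): {"a":{"jlr":{"ac":63,"ot":75,"ue":2,"w":30},"q":5,"s":{"q":23,"txp":17},"sra":[85,25,77,3]},"stl":58,"v":{"f":{"fou":43,"gi":47,"nez":35,"ymg":83},"ntt":{"ha":38,"o":24,"w":2},"pte":[29,43]}}
After op 12 (add /v/h 80): {"a":{"jlr":{"ac":63,"ot":75,"ue":2,"w":30},"q":5,"s":{"q":23,"txp":17},"sra":[85,25,77,3]},"stl":58,"v":{"f":{"fou":43,"gi":47,"nez":35,"ymg":83},"h":80,"ntt":{"ha":38,"o":24,"w":2},"pte":[29,43]}}
After op 13 (add /v/iz 59): {"a":{"jlr":{"ac":63,"ot":75,"ue":2,"w":30},"q":5,"s":{"q":23,"txp":17},"sra":[85,25,77,3]},"stl":58,"v":{"f":{"fou":43,"gi":47,"nez":35,"ymg":83},"h":80,"iz":59,"ntt":{"ha":38,"o":24,"w":2},"pte":[29,43]}}
After op 14 (add /a/c 84): {"a":{"c":84,"jlr":{"ac":63,"ot":75,"ue":2,"w":30},"q":5,"s":{"q":23,"txp":17},"sra":[85,25,77,3]},"stl":58,"v":{"f":{"fou":43,"gi":47,"nez":35,"ymg":83},"h":80,"iz":59,"ntt":{"ha":38,"o":24,"w":2},"pte":[29,43]}}
After op 15 (add /v/pte/1 49): {"a":{"c":84,"jlr":{"ac":63,"ot":75,"ue":2,"w":30},"q":5,"s":{"q":23,"txp":17},"sra":[85,25,77,3]},"stl":58,"v":{"f":{"fou":43,"gi":47,"nez":35,"ymg":83},"h":80,"iz":59,"ntt":{"ha":38,"o":24,"w":2},"pte":[29,49,43]}}
After op 16 (replace /v/h 84): {"a":{"c":84,"jlr":{"ac":63,"ot":75,"ue":2,"w":30},"q":5,"s":{"q":23,"txp":17},"sra":[85,25,77,3]},"stl":58,"v":{"f":{"fou":43,"gi":47,"nez":35,"ymg":83},"h":84,"iz":59,"ntt":{"ha":38,"o":24,"w":2},"pte":[29,49,43]}}
After op 17 (replace /v/f/gi 87): {"a":{"c":84,"jlr":{"ac":63,"ot":75,"ue":2,"w":30},"q":5,"s":{"q":23,"txp":17},"sra":[85,25,77,3]},"stl":58,"v":{"f":{"fou":43,"gi":87,"nez":35,"ymg":83},"h":84,"iz":59,"ntt":{"ha":38,"o":24,"w":2},"pte":[29,49,43]}}
After op 18 (replace /a/q 39): {"a":{"c":84,"jlr":{"ac":63,"ot":75,"ue":2,"w":30},"q":39,"s":{"q":23,"txp":17},"sra":[85,25,77,3]},"stl":58,"v":{"f":{"fou":43,"gi":87,"nez":35,"ymg":83},"h":84,"iz":59,"ntt":{"ha":38,"o":24,"w":2},"pte":[29,49,43]}}
After op 19 (add /v/ntt/ha 37): {"a":{"c":84,"jlr":{"ac":63,"ot":75,"ue":2,"w":30},"q":39,"s":{"q":23,"txp":17},"sra":[85,25,77,3]},"stl":58,"v":{"f":{"fou":43,"gi":87,"nez":35,"ymg":83},"h":84,"iz":59,"ntt":{"ha":37,"o":24,"w":2},"pte":[29,49,43]}}
After op 20 (add /cv 4): {"a":{"c":84,"jlr":{"ac":63,"ot":75,"ue":2,"w":30},"q":39,"s":{"q":23,"txp":17},"sra":[85,25,77,3]},"cv":4,"stl":58,"v":{"f":{"fou":43,"gi":87,"nez":35,"ymg":83},"h":84,"iz":59,"ntt":{"ha":37,"o":24,"w":2},"pte":[29,49,43]}}
After op 21 (replace /v/pte/2 45): {"a":{"c":84,"jlr":{"ac":63,"ot":75,"ue":2,"w":30},"q":39,"s":{"q":23,"txp":17},"sra":[85,25,77,3]},"cv":4,"stl":58,"v":{"f":{"fou":43,"gi":87,"nez":35,"ymg":83},"h":84,"iz":59,"ntt":{"ha":37,"o":24,"w":2},"pte":[29,49,45]}}
After op 22 (replace /v/ntt/w 46): {"a":{"c":84,"jlr":{"ac":63,"ot":75,"ue":2,"w":30},"q":39,"s":{"q":23,"txp":17},"sra":[85,25,77,3]},"cv":4,"stl":58,"v":{"f":{"fou":43,"gi":87,"nez":35,"ymg":83},"h":84,"iz":59,"ntt":{"ha":37,"o":24,"w":46},"pte":[29,49,45]}}
After op 23 (add /v 49): {"a":{"c":84,"jlr":{"ac":63,"ot":75,"ue":2,"w":30},"q":39,"s":{"q":23,"txp":17},"sra":[85,25,77,3]},"cv":4,"stl":58,"v":49}
After op 24 (replace /a/jlr/w 55): {"a":{"c":84,"jlr":{"ac":63,"ot":75,"ue":2,"w":55},"q":39,"s":{"q":23,"txp":17},"sra":[85,25,77,3]},"cv":4,"stl":58,"v":49}
Value at /a/q: 39

Answer: 39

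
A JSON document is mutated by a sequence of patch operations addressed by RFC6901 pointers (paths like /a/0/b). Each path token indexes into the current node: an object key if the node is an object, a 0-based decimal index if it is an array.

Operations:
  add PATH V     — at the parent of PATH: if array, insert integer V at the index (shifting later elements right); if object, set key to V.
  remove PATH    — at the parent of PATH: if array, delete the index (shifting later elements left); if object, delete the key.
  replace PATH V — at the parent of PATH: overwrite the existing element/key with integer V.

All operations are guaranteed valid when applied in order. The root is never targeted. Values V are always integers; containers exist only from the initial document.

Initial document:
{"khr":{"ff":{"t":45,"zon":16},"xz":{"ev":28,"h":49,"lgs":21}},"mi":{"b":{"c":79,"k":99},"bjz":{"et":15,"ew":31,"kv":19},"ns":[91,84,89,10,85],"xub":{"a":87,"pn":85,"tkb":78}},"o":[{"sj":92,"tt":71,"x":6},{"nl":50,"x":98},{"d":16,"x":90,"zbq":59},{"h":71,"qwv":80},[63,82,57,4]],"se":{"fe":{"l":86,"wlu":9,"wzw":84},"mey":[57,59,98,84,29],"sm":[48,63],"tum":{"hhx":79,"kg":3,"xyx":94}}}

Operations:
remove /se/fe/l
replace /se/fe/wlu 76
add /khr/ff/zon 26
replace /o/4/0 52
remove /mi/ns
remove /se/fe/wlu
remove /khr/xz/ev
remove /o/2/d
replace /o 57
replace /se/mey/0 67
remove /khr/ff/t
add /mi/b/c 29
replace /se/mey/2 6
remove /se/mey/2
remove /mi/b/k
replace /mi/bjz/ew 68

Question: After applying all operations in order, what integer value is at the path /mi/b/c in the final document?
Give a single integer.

After op 1 (remove /se/fe/l): {"khr":{"ff":{"t":45,"zon":16},"xz":{"ev":28,"h":49,"lgs":21}},"mi":{"b":{"c":79,"k":99},"bjz":{"et":15,"ew":31,"kv":19},"ns":[91,84,89,10,85],"xub":{"a":87,"pn":85,"tkb":78}},"o":[{"sj":92,"tt":71,"x":6},{"nl":50,"x":98},{"d":16,"x":90,"zbq":59},{"h":71,"qwv":80},[63,82,57,4]],"se":{"fe":{"wlu":9,"wzw":84},"mey":[57,59,98,84,29],"sm":[48,63],"tum":{"hhx":79,"kg":3,"xyx":94}}}
After op 2 (replace /se/fe/wlu 76): {"khr":{"ff":{"t":45,"zon":16},"xz":{"ev":28,"h":49,"lgs":21}},"mi":{"b":{"c":79,"k":99},"bjz":{"et":15,"ew":31,"kv":19},"ns":[91,84,89,10,85],"xub":{"a":87,"pn":85,"tkb":78}},"o":[{"sj":92,"tt":71,"x":6},{"nl":50,"x":98},{"d":16,"x":90,"zbq":59},{"h":71,"qwv":80},[63,82,57,4]],"se":{"fe":{"wlu":76,"wzw":84},"mey":[57,59,98,84,29],"sm":[48,63],"tum":{"hhx":79,"kg":3,"xyx":94}}}
After op 3 (add /khr/ff/zon 26): {"khr":{"ff":{"t":45,"zon":26},"xz":{"ev":28,"h":49,"lgs":21}},"mi":{"b":{"c":79,"k":99},"bjz":{"et":15,"ew":31,"kv":19},"ns":[91,84,89,10,85],"xub":{"a":87,"pn":85,"tkb":78}},"o":[{"sj":92,"tt":71,"x":6},{"nl":50,"x":98},{"d":16,"x":90,"zbq":59},{"h":71,"qwv":80},[63,82,57,4]],"se":{"fe":{"wlu":76,"wzw":84},"mey":[57,59,98,84,29],"sm":[48,63],"tum":{"hhx":79,"kg":3,"xyx":94}}}
After op 4 (replace /o/4/0 52): {"khr":{"ff":{"t":45,"zon":26},"xz":{"ev":28,"h":49,"lgs":21}},"mi":{"b":{"c":79,"k":99},"bjz":{"et":15,"ew":31,"kv":19},"ns":[91,84,89,10,85],"xub":{"a":87,"pn":85,"tkb":78}},"o":[{"sj":92,"tt":71,"x":6},{"nl":50,"x":98},{"d":16,"x":90,"zbq":59},{"h":71,"qwv":80},[52,82,57,4]],"se":{"fe":{"wlu":76,"wzw":84},"mey":[57,59,98,84,29],"sm":[48,63],"tum":{"hhx":79,"kg":3,"xyx":94}}}
After op 5 (remove /mi/ns): {"khr":{"ff":{"t":45,"zon":26},"xz":{"ev":28,"h":49,"lgs":21}},"mi":{"b":{"c":79,"k":99},"bjz":{"et":15,"ew":31,"kv":19},"xub":{"a":87,"pn":85,"tkb":78}},"o":[{"sj":92,"tt":71,"x":6},{"nl":50,"x":98},{"d":16,"x":90,"zbq":59},{"h":71,"qwv":80},[52,82,57,4]],"se":{"fe":{"wlu":76,"wzw":84},"mey":[57,59,98,84,29],"sm":[48,63],"tum":{"hhx":79,"kg":3,"xyx":94}}}
After op 6 (remove /se/fe/wlu): {"khr":{"ff":{"t":45,"zon":26},"xz":{"ev":28,"h":49,"lgs":21}},"mi":{"b":{"c":79,"k":99},"bjz":{"et":15,"ew":31,"kv":19},"xub":{"a":87,"pn":85,"tkb":78}},"o":[{"sj":92,"tt":71,"x":6},{"nl":50,"x":98},{"d":16,"x":90,"zbq":59},{"h":71,"qwv":80},[52,82,57,4]],"se":{"fe":{"wzw":84},"mey":[57,59,98,84,29],"sm":[48,63],"tum":{"hhx":79,"kg":3,"xyx":94}}}
After op 7 (remove /khr/xz/ev): {"khr":{"ff":{"t":45,"zon":26},"xz":{"h":49,"lgs":21}},"mi":{"b":{"c":79,"k":99},"bjz":{"et":15,"ew":31,"kv":19},"xub":{"a":87,"pn":85,"tkb":78}},"o":[{"sj":92,"tt":71,"x":6},{"nl":50,"x":98},{"d":16,"x":90,"zbq":59},{"h":71,"qwv":80},[52,82,57,4]],"se":{"fe":{"wzw":84},"mey":[57,59,98,84,29],"sm":[48,63],"tum":{"hhx":79,"kg":3,"xyx":94}}}
After op 8 (remove /o/2/d): {"khr":{"ff":{"t":45,"zon":26},"xz":{"h":49,"lgs":21}},"mi":{"b":{"c":79,"k":99},"bjz":{"et":15,"ew":31,"kv":19},"xub":{"a":87,"pn":85,"tkb":78}},"o":[{"sj":92,"tt":71,"x":6},{"nl":50,"x":98},{"x":90,"zbq":59},{"h":71,"qwv":80},[52,82,57,4]],"se":{"fe":{"wzw":84},"mey":[57,59,98,84,29],"sm":[48,63],"tum":{"hhx":79,"kg":3,"xyx":94}}}
After op 9 (replace /o 57): {"khr":{"ff":{"t":45,"zon":26},"xz":{"h":49,"lgs":21}},"mi":{"b":{"c":79,"k":99},"bjz":{"et":15,"ew":31,"kv":19},"xub":{"a":87,"pn":85,"tkb":78}},"o":57,"se":{"fe":{"wzw":84},"mey":[57,59,98,84,29],"sm":[48,63],"tum":{"hhx":79,"kg":3,"xyx":94}}}
After op 10 (replace /se/mey/0 67): {"khr":{"ff":{"t":45,"zon":26},"xz":{"h":49,"lgs":21}},"mi":{"b":{"c":79,"k":99},"bjz":{"et":15,"ew":31,"kv":19},"xub":{"a":87,"pn":85,"tkb":78}},"o":57,"se":{"fe":{"wzw":84},"mey":[67,59,98,84,29],"sm":[48,63],"tum":{"hhx":79,"kg":3,"xyx":94}}}
After op 11 (remove /khr/ff/t): {"khr":{"ff":{"zon":26},"xz":{"h":49,"lgs":21}},"mi":{"b":{"c":79,"k":99},"bjz":{"et":15,"ew":31,"kv":19},"xub":{"a":87,"pn":85,"tkb":78}},"o":57,"se":{"fe":{"wzw":84},"mey":[67,59,98,84,29],"sm":[48,63],"tum":{"hhx":79,"kg":3,"xyx":94}}}
After op 12 (add /mi/b/c 29): {"khr":{"ff":{"zon":26},"xz":{"h":49,"lgs":21}},"mi":{"b":{"c":29,"k":99},"bjz":{"et":15,"ew":31,"kv":19},"xub":{"a":87,"pn":85,"tkb":78}},"o":57,"se":{"fe":{"wzw":84},"mey":[67,59,98,84,29],"sm":[48,63],"tum":{"hhx":79,"kg":3,"xyx":94}}}
After op 13 (replace /se/mey/2 6): {"khr":{"ff":{"zon":26},"xz":{"h":49,"lgs":21}},"mi":{"b":{"c":29,"k":99},"bjz":{"et":15,"ew":31,"kv":19},"xub":{"a":87,"pn":85,"tkb":78}},"o":57,"se":{"fe":{"wzw":84},"mey":[67,59,6,84,29],"sm":[48,63],"tum":{"hhx":79,"kg":3,"xyx":94}}}
After op 14 (remove /se/mey/2): {"khr":{"ff":{"zon":26},"xz":{"h":49,"lgs":21}},"mi":{"b":{"c":29,"k":99},"bjz":{"et":15,"ew":31,"kv":19},"xub":{"a":87,"pn":85,"tkb":78}},"o":57,"se":{"fe":{"wzw":84},"mey":[67,59,84,29],"sm":[48,63],"tum":{"hhx":79,"kg":3,"xyx":94}}}
After op 15 (remove /mi/b/k): {"khr":{"ff":{"zon":26},"xz":{"h":49,"lgs":21}},"mi":{"b":{"c":29},"bjz":{"et":15,"ew":31,"kv":19},"xub":{"a":87,"pn":85,"tkb":78}},"o":57,"se":{"fe":{"wzw":84},"mey":[67,59,84,29],"sm":[48,63],"tum":{"hhx":79,"kg":3,"xyx":94}}}
After op 16 (replace /mi/bjz/ew 68): {"khr":{"ff":{"zon":26},"xz":{"h":49,"lgs":21}},"mi":{"b":{"c":29},"bjz":{"et":15,"ew":68,"kv":19},"xub":{"a":87,"pn":85,"tkb":78}},"o":57,"se":{"fe":{"wzw":84},"mey":[67,59,84,29],"sm":[48,63],"tum":{"hhx":79,"kg":3,"xyx":94}}}
Value at /mi/b/c: 29

Answer: 29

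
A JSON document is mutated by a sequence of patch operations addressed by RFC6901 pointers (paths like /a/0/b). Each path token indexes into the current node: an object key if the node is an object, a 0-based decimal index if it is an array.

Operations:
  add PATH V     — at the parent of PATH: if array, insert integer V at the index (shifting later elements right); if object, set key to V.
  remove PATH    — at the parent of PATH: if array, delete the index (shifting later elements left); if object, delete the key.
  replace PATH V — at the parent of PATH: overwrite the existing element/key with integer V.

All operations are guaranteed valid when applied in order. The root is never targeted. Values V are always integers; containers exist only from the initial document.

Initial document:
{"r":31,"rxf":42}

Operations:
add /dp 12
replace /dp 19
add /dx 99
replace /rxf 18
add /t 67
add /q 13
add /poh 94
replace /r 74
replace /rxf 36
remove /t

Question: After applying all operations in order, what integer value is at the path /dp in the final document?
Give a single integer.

Answer: 19

Derivation:
After op 1 (add /dp 12): {"dp":12,"r":31,"rxf":42}
After op 2 (replace /dp 19): {"dp":19,"r":31,"rxf":42}
After op 3 (add /dx 99): {"dp":19,"dx":99,"r":31,"rxf":42}
After op 4 (replace /rxf 18): {"dp":19,"dx":99,"r":31,"rxf":18}
After op 5 (add /t 67): {"dp":19,"dx":99,"r":31,"rxf":18,"t":67}
After op 6 (add /q 13): {"dp":19,"dx":99,"q":13,"r":31,"rxf":18,"t":67}
After op 7 (add /poh 94): {"dp":19,"dx":99,"poh":94,"q":13,"r":31,"rxf":18,"t":67}
After op 8 (replace /r 74): {"dp":19,"dx":99,"poh":94,"q":13,"r":74,"rxf":18,"t":67}
After op 9 (replace /rxf 36): {"dp":19,"dx":99,"poh":94,"q":13,"r":74,"rxf":36,"t":67}
After op 10 (remove /t): {"dp":19,"dx":99,"poh":94,"q":13,"r":74,"rxf":36}
Value at /dp: 19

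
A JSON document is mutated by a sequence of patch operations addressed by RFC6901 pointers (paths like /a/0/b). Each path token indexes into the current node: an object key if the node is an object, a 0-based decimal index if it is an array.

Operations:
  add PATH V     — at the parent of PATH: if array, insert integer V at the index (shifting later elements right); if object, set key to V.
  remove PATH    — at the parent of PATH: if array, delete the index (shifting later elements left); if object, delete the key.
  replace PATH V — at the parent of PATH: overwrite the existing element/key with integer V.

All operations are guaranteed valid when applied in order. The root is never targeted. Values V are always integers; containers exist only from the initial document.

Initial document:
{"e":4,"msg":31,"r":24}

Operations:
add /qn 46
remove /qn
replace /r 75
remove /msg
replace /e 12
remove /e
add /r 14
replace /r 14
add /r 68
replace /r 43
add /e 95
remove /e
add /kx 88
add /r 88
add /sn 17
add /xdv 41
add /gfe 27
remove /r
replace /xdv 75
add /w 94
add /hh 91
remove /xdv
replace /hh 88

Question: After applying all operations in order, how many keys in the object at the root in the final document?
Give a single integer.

After op 1 (add /qn 46): {"e":4,"msg":31,"qn":46,"r":24}
After op 2 (remove /qn): {"e":4,"msg":31,"r":24}
After op 3 (replace /r 75): {"e":4,"msg":31,"r":75}
After op 4 (remove /msg): {"e":4,"r":75}
After op 5 (replace /e 12): {"e":12,"r":75}
After op 6 (remove /e): {"r":75}
After op 7 (add /r 14): {"r":14}
After op 8 (replace /r 14): {"r":14}
After op 9 (add /r 68): {"r":68}
After op 10 (replace /r 43): {"r":43}
After op 11 (add /e 95): {"e":95,"r":43}
After op 12 (remove /e): {"r":43}
After op 13 (add /kx 88): {"kx":88,"r":43}
After op 14 (add /r 88): {"kx":88,"r":88}
After op 15 (add /sn 17): {"kx":88,"r":88,"sn":17}
After op 16 (add /xdv 41): {"kx":88,"r":88,"sn":17,"xdv":41}
After op 17 (add /gfe 27): {"gfe":27,"kx":88,"r":88,"sn":17,"xdv":41}
After op 18 (remove /r): {"gfe":27,"kx":88,"sn":17,"xdv":41}
After op 19 (replace /xdv 75): {"gfe":27,"kx":88,"sn":17,"xdv":75}
After op 20 (add /w 94): {"gfe":27,"kx":88,"sn":17,"w":94,"xdv":75}
After op 21 (add /hh 91): {"gfe":27,"hh":91,"kx":88,"sn":17,"w":94,"xdv":75}
After op 22 (remove /xdv): {"gfe":27,"hh":91,"kx":88,"sn":17,"w":94}
After op 23 (replace /hh 88): {"gfe":27,"hh":88,"kx":88,"sn":17,"w":94}
Size at the root: 5

Answer: 5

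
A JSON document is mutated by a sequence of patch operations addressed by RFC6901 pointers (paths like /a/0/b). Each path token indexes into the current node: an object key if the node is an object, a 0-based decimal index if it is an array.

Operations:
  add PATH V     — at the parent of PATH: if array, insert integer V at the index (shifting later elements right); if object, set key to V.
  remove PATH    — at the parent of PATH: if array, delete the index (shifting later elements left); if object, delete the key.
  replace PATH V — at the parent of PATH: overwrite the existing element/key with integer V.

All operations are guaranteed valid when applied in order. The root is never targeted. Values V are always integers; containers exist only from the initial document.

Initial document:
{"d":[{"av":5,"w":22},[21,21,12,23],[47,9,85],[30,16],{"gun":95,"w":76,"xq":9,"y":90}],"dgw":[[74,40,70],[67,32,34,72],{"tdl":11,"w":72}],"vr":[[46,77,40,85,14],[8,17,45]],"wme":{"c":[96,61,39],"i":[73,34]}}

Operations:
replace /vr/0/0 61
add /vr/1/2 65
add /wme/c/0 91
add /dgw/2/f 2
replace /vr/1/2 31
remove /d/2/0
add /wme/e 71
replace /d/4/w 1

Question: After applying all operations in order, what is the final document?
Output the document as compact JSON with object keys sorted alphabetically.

Answer: {"d":[{"av":5,"w":22},[21,21,12,23],[9,85],[30,16],{"gun":95,"w":1,"xq":9,"y":90}],"dgw":[[74,40,70],[67,32,34,72],{"f":2,"tdl":11,"w":72}],"vr":[[61,77,40,85,14],[8,17,31,45]],"wme":{"c":[91,96,61,39],"e":71,"i":[73,34]}}

Derivation:
After op 1 (replace /vr/0/0 61): {"d":[{"av":5,"w":22},[21,21,12,23],[47,9,85],[30,16],{"gun":95,"w":76,"xq":9,"y":90}],"dgw":[[74,40,70],[67,32,34,72],{"tdl":11,"w":72}],"vr":[[61,77,40,85,14],[8,17,45]],"wme":{"c":[96,61,39],"i":[73,34]}}
After op 2 (add /vr/1/2 65): {"d":[{"av":5,"w":22},[21,21,12,23],[47,9,85],[30,16],{"gun":95,"w":76,"xq":9,"y":90}],"dgw":[[74,40,70],[67,32,34,72],{"tdl":11,"w":72}],"vr":[[61,77,40,85,14],[8,17,65,45]],"wme":{"c":[96,61,39],"i":[73,34]}}
After op 3 (add /wme/c/0 91): {"d":[{"av":5,"w":22},[21,21,12,23],[47,9,85],[30,16],{"gun":95,"w":76,"xq":9,"y":90}],"dgw":[[74,40,70],[67,32,34,72],{"tdl":11,"w":72}],"vr":[[61,77,40,85,14],[8,17,65,45]],"wme":{"c":[91,96,61,39],"i":[73,34]}}
After op 4 (add /dgw/2/f 2): {"d":[{"av":5,"w":22},[21,21,12,23],[47,9,85],[30,16],{"gun":95,"w":76,"xq":9,"y":90}],"dgw":[[74,40,70],[67,32,34,72],{"f":2,"tdl":11,"w":72}],"vr":[[61,77,40,85,14],[8,17,65,45]],"wme":{"c":[91,96,61,39],"i":[73,34]}}
After op 5 (replace /vr/1/2 31): {"d":[{"av":5,"w":22},[21,21,12,23],[47,9,85],[30,16],{"gun":95,"w":76,"xq":9,"y":90}],"dgw":[[74,40,70],[67,32,34,72],{"f":2,"tdl":11,"w":72}],"vr":[[61,77,40,85,14],[8,17,31,45]],"wme":{"c":[91,96,61,39],"i":[73,34]}}
After op 6 (remove /d/2/0): {"d":[{"av":5,"w":22},[21,21,12,23],[9,85],[30,16],{"gun":95,"w":76,"xq":9,"y":90}],"dgw":[[74,40,70],[67,32,34,72],{"f":2,"tdl":11,"w":72}],"vr":[[61,77,40,85,14],[8,17,31,45]],"wme":{"c":[91,96,61,39],"i":[73,34]}}
After op 7 (add /wme/e 71): {"d":[{"av":5,"w":22},[21,21,12,23],[9,85],[30,16],{"gun":95,"w":76,"xq":9,"y":90}],"dgw":[[74,40,70],[67,32,34,72],{"f":2,"tdl":11,"w":72}],"vr":[[61,77,40,85,14],[8,17,31,45]],"wme":{"c":[91,96,61,39],"e":71,"i":[73,34]}}
After op 8 (replace /d/4/w 1): {"d":[{"av":5,"w":22},[21,21,12,23],[9,85],[30,16],{"gun":95,"w":1,"xq":9,"y":90}],"dgw":[[74,40,70],[67,32,34,72],{"f":2,"tdl":11,"w":72}],"vr":[[61,77,40,85,14],[8,17,31,45]],"wme":{"c":[91,96,61,39],"e":71,"i":[73,34]}}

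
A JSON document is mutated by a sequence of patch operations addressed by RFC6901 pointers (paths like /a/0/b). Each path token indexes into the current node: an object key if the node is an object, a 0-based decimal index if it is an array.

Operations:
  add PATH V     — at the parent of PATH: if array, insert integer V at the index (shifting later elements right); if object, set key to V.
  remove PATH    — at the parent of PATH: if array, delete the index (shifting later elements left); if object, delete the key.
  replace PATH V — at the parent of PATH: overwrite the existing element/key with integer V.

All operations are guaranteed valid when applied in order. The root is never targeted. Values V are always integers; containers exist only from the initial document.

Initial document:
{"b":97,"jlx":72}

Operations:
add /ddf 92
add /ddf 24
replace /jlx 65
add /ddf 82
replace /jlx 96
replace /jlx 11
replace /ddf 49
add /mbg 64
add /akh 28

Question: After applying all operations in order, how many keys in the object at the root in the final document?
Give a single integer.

Answer: 5

Derivation:
After op 1 (add /ddf 92): {"b":97,"ddf":92,"jlx":72}
After op 2 (add /ddf 24): {"b":97,"ddf":24,"jlx":72}
After op 3 (replace /jlx 65): {"b":97,"ddf":24,"jlx":65}
After op 4 (add /ddf 82): {"b":97,"ddf":82,"jlx":65}
After op 5 (replace /jlx 96): {"b":97,"ddf":82,"jlx":96}
After op 6 (replace /jlx 11): {"b":97,"ddf":82,"jlx":11}
After op 7 (replace /ddf 49): {"b":97,"ddf":49,"jlx":11}
After op 8 (add /mbg 64): {"b":97,"ddf":49,"jlx":11,"mbg":64}
After op 9 (add /akh 28): {"akh":28,"b":97,"ddf":49,"jlx":11,"mbg":64}
Size at the root: 5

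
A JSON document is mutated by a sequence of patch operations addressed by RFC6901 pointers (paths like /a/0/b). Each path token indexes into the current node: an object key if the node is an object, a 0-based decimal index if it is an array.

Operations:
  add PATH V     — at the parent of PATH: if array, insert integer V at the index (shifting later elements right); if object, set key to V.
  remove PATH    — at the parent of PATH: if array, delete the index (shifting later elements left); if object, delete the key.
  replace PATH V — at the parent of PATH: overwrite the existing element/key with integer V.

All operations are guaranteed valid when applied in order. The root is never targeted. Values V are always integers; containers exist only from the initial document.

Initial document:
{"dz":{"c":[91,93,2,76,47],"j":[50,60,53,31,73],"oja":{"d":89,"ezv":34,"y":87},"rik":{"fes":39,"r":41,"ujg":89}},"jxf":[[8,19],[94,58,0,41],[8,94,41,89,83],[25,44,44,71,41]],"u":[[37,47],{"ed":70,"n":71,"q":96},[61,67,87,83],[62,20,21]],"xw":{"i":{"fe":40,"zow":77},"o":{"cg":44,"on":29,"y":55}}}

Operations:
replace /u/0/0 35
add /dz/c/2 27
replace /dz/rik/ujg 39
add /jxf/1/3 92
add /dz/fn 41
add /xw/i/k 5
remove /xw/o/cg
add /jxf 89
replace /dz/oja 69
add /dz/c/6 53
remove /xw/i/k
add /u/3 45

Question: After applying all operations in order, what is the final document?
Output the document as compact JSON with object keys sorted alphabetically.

Answer: {"dz":{"c":[91,93,27,2,76,47,53],"fn":41,"j":[50,60,53,31,73],"oja":69,"rik":{"fes":39,"r":41,"ujg":39}},"jxf":89,"u":[[35,47],{"ed":70,"n":71,"q":96},[61,67,87,83],45,[62,20,21]],"xw":{"i":{"fe":40,"zow":77},"o":{"on":29,"y":55}}}

Derivation:
After op 1 (replace /u/0/0 35): {"dz":{"c":[91,93,2,76,47],"j":[50,60,53,31,73],"oja":{"d":89,"ezv":34,"y":87},"rik":{"fes":39,"r":41,"ujg":89}},"jxf":[[8,19],[94,58,0,41],[8,94,41,89,83],[25,44,44,71,41]],"u":[[35,47],{"ed":70,"n":71,"q":96},[61,67,87,83],[62,20,21]],"xw":{"i":{"fe":40,"zow":77},"o":{"cg":44,"on":29,"y":55}}}
After op 2 (add /dz/c/2 27): {"dz":{"c":[91,93,27,2,76,47],"j":[50,60,53,31,73],"oja":{"d":89,"ezv":34,"y":87},"rik":{"fes":39,"r":41,"ujg":89}},"jxf":[[8,19],[94,58,0,41],[8,94,41,89,83],[25,44,44,71,41]],"u":[[35,47],{"ed":70,"n":71,"q":96},[61,67,87,83],[62,20,21]],"xw":{"i":{"fe":40,"zow":77},"o":{"cg":44,"on":29,"y":55}}}
After op 3 (replace /dz/rik/ujg 39): {"dz":{"c":[91,93,27,2,76,47],"j":[50,60,53,31,73],"oja":{"d":89,"ezv":34,"y":87},"rik":{"fes":39,"r":41,"ujg":39}},"jxf":[[8,19],[94,58,0,41],[8,94,41,89,83],[25,44,44,71,41]],"u":[[35,47],{"ed":70,"n":71,"q":96},[61,67,87,83],[62,20,21]],"xw":{"i":{"fe":40,"zow":77},"o":{"cg":44,"on":29,"y":55}}}
After op 4 (add /jxf/1/3 92): {"dz":{"c":[91,93,27,2,76,47],"j":[50,60,53,31,73],"oja":{"d":89,"ezv":34,"y":87},"rik":{"fes":39,"r":41,"ujg":39}},"jxf":[[8,19],[94,58,0,92,41],[8,94,41,89,83],[25,44,44,71,41]],"u":[[35,47],{"ed":70,"n":71,"q":96},[61,67,87,83],[62,20,21]],"xw":{"i":{"fe":40,"zow":77},"o":{"cg":44,"on":29,"y":55}}}
After op 5 (add /dz/fn 41): {"dz":{"c":[91,93,27,2,76,47],"fn":41,"j":[50,60,53,31,73],"oja":{"d":89,"ezv":34,"y":87},"rik":{"fes":39,"r":41,"ujg":39}},"jxf":[[8,19],[94,58,0,92,41],[8,94,41,89,83],[25,44,44,71,41]],"u":[[35,47],{"ed":70,"n":71,"q":96},[61,67,87,83],[62,20,21]],"xw":{"i":{"fe":40,"zow":77},"o":{"cg":44,"on":29,"y":55}}}
After op 6 (add /xw/i/k 5): {"dz":{"c":[91,93,27,2,76,47],"fn":41,"j":[50,60,53,31,73],"oja":{"d":89,"ezv":34,"y":87},"rik":{"fes":39,"r":41,"ujg":39}},"jxf":[[8,19],[94,58,0,92,41],[8,94,41,89,83],[25,44,44,71,41]],"u":[[35,47],{"ed":70,"n":71,"q":96},[61,67,87,83],[62,20,21]],"xw":{"i":{"fe":40,"k":5,"zow":77},"o":{"cg":44,"on":29,"y":55}}}
After op 7 (remove /xw/o/cg): {"dz":{"c":[91,93,27,2,76,47],"fn":41,"j":[50,60,53,31,73],"oja":{"d":89,"ezv":34,"y":87},"rik":{"fes":39,"r":41,"ujg":39}},"jxf":[[8,19],[94,58,0,92,41],[8,94,41,89,83],[25,44,44,71,41]],"u":[[35,47],{"ed":70,"n":71,"q":96},[61,67,87,83],[62,20,21]],"xw":{"i":{"fe":40,"k":5,"zow":77},"o":{"on":29,"y":55}}}
After op 8 (add /jxf 89): {"dz":{"c":[91,93,27,2,76,47],"fn":41,"j":[50,60,53,31,73],"oja":{"d":89,"ezv":34,"y":87},"rik":{"fes":39,"r":41,"ujg":39}},"jxf":89,"u":[[35,47],{"ed":70,"n":71,"q":96},[61,67,87,83],[62,20,21]],"xw":{"i":{"fe":40,"k":5,"zow":77},"o":{"on":29,"y":55}}}
After op 9 (replace /dz/oja 69): {"dz":{"c":[91,93,27,2,76,47],"fn":41,"j":[50,60,53,31,73],"oja":69,"rik":{"fes":39,"r":41,"ujg":39}},"jxf":89,"u":[[35,47],{"ed":70,"n":71,"q":96},[61,67,87,83],[62,20,21]],"xw":{"i":{"fe":40,"k":5,"zow":77},"o":{"on":29,"y":55}}}
After op 10 (add /dz/c/6 53): {"dz":{"c":[91,93,27,2,76,47,53],"fn":41,"j":[50,60,53,31,73],"oja":69,"rik":{"fes":39,"r":41,"ujg":39}},"jxf":89,"u":[[35,47],{"ed":70,"n":71,"q":96},[61,67,87,83],[62,20,21]],"xw":{"i":{"fe":40,"k":5,"zow":77},"o":{"on":29,"y":55}}}
After op 11 (remove /xw/i/k): {"dz":{"c":[91,93,27,2,76,47,53],"fn":41,"j":[50,60,53,31,73],"oja":69,"rik":{"fes":39,"r":41,"ujg":39}},"jxf":89,"u":[[35,47],{"ed":70,"n":71,"q":96},[61,67,87,83],[62,20,21]],"xw":{"i":{"fe":40,"zow":77},"o":{"on":29,"y":55}}}
After op 12 (add /u/3 45): {"dz":{"c":[91,93,27,2,76,47,53],"fn":41,"j":[50,60,53,31,73],"oja":69,"rik":{"fes":39,"r":41,"ujg":39}},"jxf":89,"u":[[35,47],{"ed":70,"n":71,"q":96},[61,67,87,83],45,[62,20,21]],"xw":{"i":{"fe":40,"zow":77},"o":{"on":29,"y":55}}}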